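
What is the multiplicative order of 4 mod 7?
3

7 is prime, so ord(4) divides φ(7) = 6.
Divisors of 6: 1, 2, 3, 6.
Repeated squaring: 4^1 ≡ 4, 4^2 ≡ 2, 4^4 ≡ 4 (mod 7).
Test 4^d mod 7 for each divisor d in increasing order:
4^1 ≡ 4
4^2 ≡ 2
4^3 = 4^2·4^1 ≡ 1  ← first divisor giving 1
The order is 3.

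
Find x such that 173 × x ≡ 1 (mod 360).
77

gcd(173, 360) = 1, so the inverse exists.
Extended Euclidean algorithm on (360, 173):
360 = 2 × 173 + 14  ⟹  14 = (1)·360 + (-2)·173
173 = 12 × 14 + 5  ⟹  5 = (-12)·360 + (25)·173
14 = 2 × 5 + 4  ⟹  4 = (25)·360 + (-52)·173
5 = 1 × 4 + 1  ⟹  1 = (-37)·360 + (77)·173
So (77)·173 ≡ 1 (mod 360), i.e. 173^(-1) ≡ 77 (mod 360).
Check: 173 × 77 = 13321 ≡ 1 (mod 360)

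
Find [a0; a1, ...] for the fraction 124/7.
[17; 1, 2, 2]

Euclidean algorithm steps:
124 = 17 × 7 + 5
7 = 1 × 5 + 2
5 = 2 × 2 + 1
2 = 2 × 1 + 0
Continued fraction: [17; 1, 2, 2]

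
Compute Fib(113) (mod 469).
316

Matrix identity: Q^n = [[F_(n+1), F_n], [F_n, F_(n-1)]] with Q = [[1,1],[1,0]].
n = 113 = 1110001₂. Square-and-multiply, entries mod 469:
Q^1 = [[1,1],[1,0]]
Q^3 = (Q^1)²·Q = [[3,2],[2,1]]
Q^7 = (Q^3)²·Q = [[21,13],[13,8]]
Q^14 = (Q^7)² = [[141,377],[377,233]]
Q^28 = (Q^14)² = [[205,298],[298,376]]
Q^56 = (Q^28)² = [[447,77],[77,370]]
Q^113 = (Q^56)²·Q = [[379,316],[316,63]]
F_113 mod 469 = Q^113[0][1] = 316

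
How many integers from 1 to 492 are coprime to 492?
160

492 = 2^2 × 3 × 41
φ(n) = n × ∏(1 - 1/p) for each prime p dividing n
φ(492) = 492 × (1 - 1/2) × (1 - 1/3) × (1 - 1/41) = 160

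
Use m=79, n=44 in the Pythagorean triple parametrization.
(4305, 6952, 8177)

Euclid's formula: a = m² - n², b = 2mn, c = m² + n²
m = 79, n = 44
a = 79² - 44² = 6241 - 1936 = 4305
b = 2 × 79 × 44 = 6952
c = 79² + 44² = 6241 + 1936 = 8177
Verification: 4305² + 6952² = 18533025 + 48330304 = 66863329 = 8177² ✓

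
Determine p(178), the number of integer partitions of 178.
571701605655

p(n) counts ways to write n as a sum of positive integers (order ignored).
Euler's pentagonal recurrence: p(k) = p(k-1) + p(k-2) - p(k-5) - p(k-7) + p(k-12) + p(k-15) - ... (offsets j(3j∓1)/2, signs ++--, p(0)=1, p(<0)=0).
DP table for k = 0..177: p(0)=1, p(1)=1, p(2)=2, p(3)=3, p(4)=5, p(5)=7, p(6)=11, p(7)=15, p(8)=22, p(9)=30, p(10)=42, p(11)=56, p(12)=77, p(13)=101, p(14)=135, p(15)=176, p(16)=231, p(17)=297, p(18)=385, p(19)=490, p(20)=627, p(21)=792, p(22)=1002, p(23)=1255, p(24)=1575, p(25)=1958, p(26)=2436, p(27)=3010, p(28)=3718, p(29)=4565, p(30)=5604, p(31)=6842, p(32)=8349, p(33)=10143, p(34)=12310, p(35)=14883, p(36)=17977, p(37)=21637, p(38)=26015, p(39)=31185, p(40)=37338, p(41)=44583, p(42)=53174, p(43)=63261, p(44)=75175, p(45)=89134, p(46)=105558, p(47)=124754, p(48)=147273, p(49)=173525, p(50)=204226, p(51)=239943, p(52)=281589, p(53)=329931, p(54)=386155, p(55)=451276, p(56)=526823, p(57)=614154, p(58)=715220, p(59)=831820, p(60)=966467, p(61)=1121505, p(62)=1300156, p(63)=1505499, p(64)=1741630, p(65)=2012558, p(66)=2323520, p(67)=2679689, p(68)=3087735, p(69)=3554345, p(70)=4087968, p(71)=4697205, p(72)=5392783, p(73)=6185689, p(74)=7089500, p(75)=8118264, p(76)=9289091, p(77)=10619863, p(78)=12132164, p(79)=13848650, p(80)=15796476, p(81)=18004327, p(82)=20506255, p(83)=23338469, p(84)=26543660, p(85)=30167357, p(86)=34262962, p(87)=38887673, p(88)=44108109, p(89)=49995925, p(90)=56634173, p(91)=64112359, p(92)=72533807, p(93)=82010177, p(94)=92669720, p(95)=104651419, p(96)=118114304, p(97)=133230930, p(98)=150198136, p(99)=169229875, p(100)=190569292, p(101)=214481126, p(102)=241265379, p(103)=271248950, p(104)=304801365, p(105)=342325709, p(106)=384276336, p(107)=431149389, p(108)=483502844, p(109)=541946240, p(110)=607163746, p(111)=679903203, p(112)=761002156, p(113)=851376628, p(114)=952050665, p(115)=1064144451, p(116)=1188908248, p(117)=1327710076, p(118)=1482074143, p(119)=1653668665, p(120)=1844349560, p(121)=2056148051, p(122)=2291320912, p(123)=2552338241, p(124)=2841940500, p(125)=3163127352, p(126)=3519222692, p(127)=3913864295, p(128)=4351078600, p(129)=4835271870, p(130)=5371315400, p(131)=5964539504, p(132)=6620830889, p(133)=7346629512, p(134)=8149040695, p(135)=9035836076, p(136)=10015581680, p(137)=11097645016, p(138)=12292341831, p(139)=13610949895, p(140)=15065878135, p(141)=16670689208, p(142)=18440293320, p(143)=20390982757, p(144)=22540654445, p(145)=24908858009, p(146)=27517052599, p(147)=30388671978, p(148)=33549419497, p(149)=37027355200, p(150)=40853235313, p(151)=45060624582, p(152)=49686288421, p(153)=54770336324, p(154)=60356673280, p(155)=66493182097, p(156)=73232243759, p(157)=80630964769, p(158)=88751778802, p(159)=97662728555, p(160)=107438159466, p(161)=118159068427, p(162)=129913904637, p(163)=142798995930, p(164)=156919475295, p(165)=172389800255, p(166)=189334822579, p(167)=207890420102, p(168)=228204732751, p(169)=250438925115, p(170)=274768617130, p(171)=301384802048, p(172)=330495499613, p(173)=362326859895, p(174)=397125074750, p(175)=435157697830, p(176)=476715857290, p(177)=522115831195.
Final step: p(178) = p(177) + p(176) - p(173) - p(171) + p(166) + p(163) - p(156) - p(152) + p(143) + p(138) - p(127) - p(121) + p(108) + p(101) - p(86) - p(78) + p(61) + p(52) - p(33) - p(23) + p(2)
= 522115831195 + 476715857290 - 362326859895 - 301384802048 + 189334822579 + 142798995930 - 73232243759 - 49686288421 + 20390982757 + 12292341831 - 3913864295 - 2056148051 + 483502844 + 214481126 - 34262962 - 12132164 + 1121505 + 281589 - 10143 - 1255 + 2
= 571701605655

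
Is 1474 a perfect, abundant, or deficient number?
deficient

Proper divisors of 1474: sum = 1 + 2 + 11 + 22 + 67 + 134 + 737 = 974
Since 974 < 1474, 1474 is deficient.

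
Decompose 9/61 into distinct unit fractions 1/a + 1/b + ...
1/7 + 1/214 + 1/91378

Greedy algorithm:
9/61: ceiling(61/9) = 7, use 1/7
2/427: ceiling(427/2) = 214, use 1/214
1/91378: ceiling(91378/1) = 91378, use 1/91378
Result: 9/61 = 1/7 + 1/214 + 1/91378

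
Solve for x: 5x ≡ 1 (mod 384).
77

gcd(5, 384) = 1, so the inverse exists.
Extended Euclidean algorithm on (384, 5):
384 = 76 × 5 + 4  ⟹  4 = (1)·384 + (-76)·5
5 = 1 × 4 + 1  ⟹  1 = (-1)·384 + (77)·5
So (77)·5 ≡ 1 (mod 384), i.e. 5^(-1) ≡ 77 (mod 384).
Check: 5 × 77 = 385 ≡ 1 (mod 384)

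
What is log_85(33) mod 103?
56

Baby-step giant-step with step n = ⌈√103⌉ = 11.
Baby steps 85^j mod 103 (j:value) for j=0..10: 0:1, 1:85, 2:15, 3:39, 4:19, 5:70, 6:79, 7:20, 8:52, 9:94, 10:59.
Giant-step multiplier: 85^(-11) ≡ 85^(102-11) = 85^91 ≡ 74 (mod 103).
Giant steps γ_i = 33·74^i mod 103: γ_0=33, γ_1=73, γ_2=46, γ_3=5, γ_4=61, γ_5=85 (in table at j=1).
x = i·n + j = 5·11 + 1 = 56.
Check: 85^56 ≡ 33 (mod 103).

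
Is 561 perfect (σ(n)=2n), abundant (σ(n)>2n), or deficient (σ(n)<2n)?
deficient

Proper divisors of 561: sum = 1 + 3 + 11 + 17 + 33 + 51 + 187 = 303
Since 303 < 561, 561 is deficient.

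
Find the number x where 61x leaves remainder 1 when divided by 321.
100

gcd(61, 321) = 1, so the inverse exists.
Extended Euclidean algorithm on (321, 61):
321 = 5 × 61 + 16  ⟹  16 = (1)·321 + (-5)·61
61 = 3 × 16 + 13  ⟹  13 = (-3)·321 + (16)·61
16 = 1 × 13 + 3  ⟹  3 = (4)·321 + (-21)·61
13 = 4 × 3 + 1  ⟹  1 = (-19)·321 + (100)·61
So (100)·61 ≡ 1 (mod 321), i.e. 61^(-1) ≡ 100 (mod 321).
Check: 61 × 100 = 6100 ≡ 1 (mod 321)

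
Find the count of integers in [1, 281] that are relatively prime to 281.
280

281 = 281
φ(n) = n × ∏(1 - 1/p) for each prime p dividing n
φ(281) = 281 × (1 - 1/281) = 280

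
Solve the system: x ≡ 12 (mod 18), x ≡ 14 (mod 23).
336

Using Chinese Remainder Theorem:
M = 18 × 23 = 414
M1 = 23, M2 = 18
y1 = 23^(-1) mod 18 = 11
y2 = 18^(-1) mod 23 = 9
x = (12×23×11 + 14×18×9) mod 414 = 336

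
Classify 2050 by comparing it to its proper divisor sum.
deficient

Proper divisors of 2050: sum = 1 + 2 + 5 + 10 + 25 + 41 + 50 + 82 + 205 + 410 + 1025 = 1856
Since 1856 < 2050, 2050 is deficient.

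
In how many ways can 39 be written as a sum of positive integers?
31185

p(n) counts ways to write n as a sum of positive integers (order ignored).
Euler's pentagonal recurrence: p(k) = p(k-1) + p(k-2) - p(k-5) - p(k-7) + p(k-12) + p(k-15) - ... (offsets j(3j∓1)/2, signs ++--, p(0)=1, p(<0)=0).
DP table for k = 0..38: p(0)=1, p(1)=1, p(2)=2, p(3)=3, p(4)=5, p(5)=7, p(6)=11, p(7)=15, p(8)=22, p(9)=30, p(10)=42, p(11)=56, p(12)=77, p(13)=101, p(14)=135, p(15)=176, p(16)=231, p(17)=297, p(18)=385, p(19)=490, p(20)=627, p(21)=792, p(22)=1002, p(23)=1255, p(24)=1575, p(25)=1958, p(26)=2436, p(27)=3010, p(28)=3718, p(29)=4565, p(30)=5604, p(31)=6842, p(32)=8349, p(33)=10143, p(34)=12310, p(35)=14883, p(36)=17977, p(37)=21637, p(38)=26015.
Final step: p(39) = p(38) + p(37) - p(34) - p(32) + p(27) + p(24) - p(17) - p(13) + p(4)
= 26015 + 21637 - 12310 - 8349 + 3010 + 1575 - 297 - 101 + 5
= 31185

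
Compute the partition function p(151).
45060624582

p(n) counts ways to write n as a sum of positive integers (order ignored).
Euler's pentagonal recurrence: p(k) = p(k-1) + p(k-2) - p(k-5) - p(k-7) + p(k-12) + p(k-15) - ... (offsets j(3j∓1)/2, signs ++--, p(0)=1, p(<0)=0).
DP table for k = 0..150: p(0)=1, p(1)=1, p(2)=2, p(3)=3, p(4)=5, p(5)=7, p(6)=11, p(7)=15, p(8)=22, p(9)=30, p(10)=42, p(11)=56, p(12)=77, p(13)=101, p(14)=135, p(15)=176, p(16)=231, p(17)=297, p(18)=385, p(19)=490, p(20)=627, p(21)=792, p(22)=1002, p(23)=1255, p(24)=1575, p(25)=1958, p(26)=2436, p(27)=3010, p(28)=3718, p(29)=4565, p(30)=5604, p(31)=6842, p(32)=8349, p(33)=10143, p(34)=12310, p(35)=14883, p(36)=17977, p(37)=21637, p(38)=26015, p(39)=31185, p(40)=37338, p(41)=44583, p(42)=53174, p(43)=63261, p(44)=75175, p(45)=89134, p(46)=105558, p(47)=124754, p(48)=147273, p(49)=173525, p(50)=204226, p(51)=239943, p(52)=281589, p(53)=329931, p(54)=386155, p(55)=451276, p(56)=526823, p(57)=614154, p(58)=715220, p(59)=831820, p(60)=966467, p(61)=1121505, p(62)=1300156, p(63)=1505499, p(64)=1741630, p(65)=2012558, p(66)=2323520, p(67)=2679689, p(68)=3087735, p(69)=3554345, p(70)=4087968, p(71)=4697205, p(72)=5392783, p(73)=6185689, p(74)=7089500, p(75)=8118264, p(76)=9289091, p(77)=10619863, p(78)=12132164, p(79)=13848650, p(80)=15796476, p(81)=18004327, p(82)=20506255, p(83)=23338469, p(84)=26543660, p(85)=30167357, p(86)=34262962, p(87)=38887673, p(88)=44108109, p(89)=49995925, p(90)=56634173, p(91)=64112359, p(92)=72533807, p(93)=82010177, p(94)=92669720, p(95)=104651419, p(96)=118114304, p(97)=133230930, p(98)=150198136, p(99)=169229875, p(100)=190569292, p(101)=214481126, p(102)=241265379, p(103)=271248950, p(104)=304801365, p(105)=342325709, p(106)=384276336, p(107)=431149389, p(108)=483502844, p(109)=541946240, p(110)=607163746, p(111)=679903203, p(112)=761002156, p(113)=851376628, p(114)=952050665, p(115)=1064144451, p(116)=1188908248, p(117)=1327710076, p(118)=1482074143, p(119)=1653668665, p(120)=1844349560, p(121)=2056148051, p(122)=2291320912, p(123)=2552338241, p(124)=2841940500, p(125)=3163127352, p(126)=3519222692, p(127)=3913864295, p(128)=4351078600, p(129)=4835271870, p(130)=5371315400, p(131)=5964539504, p(132)=6620830889, p(133)=7346629512, p(134)=8149040695, p(135)=9035836076, p(136)=10015581680, p(137)=11097645016, p(138)=12292341831, p(139)=13610949895, p(140)=15065878135, p(141)=16670689208, p(142)=18440293320, p(143)=20390982757, p(144)=22540654445, p(145)=24908858009, p(146)=27517052599, p(147)=30388671978, p(148)=33549419497, p(149)=37027355200, p(150)=40853235313.
Final step: p(151) = p(150) + p(149) - p(146) - p(144) + p(139) + p(136) - p(129) - p(125) + p(116) + p(111) - p(100) - p(94) + p(81) + p(74) - p(59) - p(51) + p(34) + p(25) - p(6)
= 40853235313 + 37027355200 - 27517052599 - 22540654445 + 13610949895 + 10015581680 - 4835271870 - 3163127352 + 1188908248 + 679903203 - 190569292 - 92669720 + 18004327 + 7089500 - 831820 - 239943 + 12310 + 1958 - 11
= 45060624582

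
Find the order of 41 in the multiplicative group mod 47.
46

47 is prime, so ord(41) divides φ(47) = 46.
Divisors of 46: 1, 2, 23, 46.
Repeated squaring: 41^1 ≡ 41, 41^2 ≡ 36, 41^4 ≡ 27, 41^8 ≡ 24, 41^16 ≡ 12, 41^32 ≡ 3 (mod 47).
Test 41^d mod 47 for each divisor d in increasing order:
41^1 ≡ 41
41^2 ≡ 36
41^23 = 41^16·41^4·41^2·41^1 ≡ 46
41^46 = 41^32·41^8·41^4·41^2 ≡ 1  ← first divisor giving 1
The order is 46.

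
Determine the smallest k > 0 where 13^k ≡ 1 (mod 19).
18

19 is prime, so ord(13) divides φ(19) = 18.
Divisors of 18: 1, 2, 3, 6, 9, 18.
Repeated squaring: 13^1 ≡ 13, 13^2 ≡ 17, 13^4 ≡ 4, 13^8 ≡ 16, 13^16 ≡ 9 (mod 19).
Test 13^d mod 19 for each divisor d in increasing order:
13^1 ≡ 13
13^2 ≡ 17
13^3 = 13^2·13^1 ≡ 12
13^6 = 13^4·13^2 ≡ 11
13^9 = 13^8·13^1 ≡ 18
13^18 = 13^16·13^2 ≡ 1  ← first divisor giving 1
The order is 18.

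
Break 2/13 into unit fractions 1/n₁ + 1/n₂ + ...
1/7 + 1/91

Greedy algorithm:
2/13: ceiling(13/2) = 7, use 1/7
1/91: ceiling(91/1) = 91, use 1/91
Result: 2/13 = 1/7 + 1/91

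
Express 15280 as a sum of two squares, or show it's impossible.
Not possible

Factorization: 15280 = 2^4 × 5 × 191
By Fermat: n is sum of two squares iff every prime p ≡ 3 (mod 4) appears to even power.
Prime(s) ≡ 3 (mod 4) with odd exponent: [(191, 1)]
Therefore 15280 cannot be expressed as a² + b².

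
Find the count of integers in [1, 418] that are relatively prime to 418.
180

418 = 2 × 11 × 19
φ(n) = n × ∏(1 - 1/p) for each prime p dividing n
φ(418) = 418 × (1 - 1/2) × (1 - 1/11) × (1 - 1/19) = 180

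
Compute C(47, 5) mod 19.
12

Using Lucas' theorem:
Write n=47 and k=5 in base 19:
n in base 19: [2, 9]
k in base 19: [0, 5]
C(47,5) mod 19 = ∏ C(n_i, k_i) mod 19
Digit binomials (mod 19): C(2,0) = 1; C(9,5) = 126 ≡ 12
Product: 1 × 12 = 12 ≡ 12 (mod 19)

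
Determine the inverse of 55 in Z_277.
136

gcd(55, 277) = 1, so the inverse exists.
Extended Euclidean algorithm on (277, 55):
277 = 5 × 55 + 2  ⟹  2 = (1)·277 + (-5)·55
55 = 27 × 2 + 1  ⟹  1 = (-27)·277 + (136)·55
So (136)·55 ≡ 1 (mod 277), i.e. 55^(-1) ≡ 136 (mod 277).
Check: 55 × 136 = 7480 ≡ 1 (mod 277)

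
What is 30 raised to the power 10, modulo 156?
48

Repeated squaring. Binary of 10 = 1010.
30^1 ≡ 30 (mod 156); 30^2 ≡ 120 (mod 156); 30^4 ≡ 48 (mod 156); 30^8 ≡ 120 (mod 156)
30^10 = 30^2 × 30^8 ≡ 48 (mod 156)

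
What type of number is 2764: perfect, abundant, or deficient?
deficient

Proper divisors of 2764: sum = 1 + 2 + 4 + 691 + 1382 = 2080
Since 2080 < 2764, 2764 is deficient.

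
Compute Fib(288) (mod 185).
86

Matrix identity: Q^n = [[F_(n+1), F_n], [F_n, F_(n-1)]] with Q = [[1,1],[1,0]].
n = 288 = 100100000₂. Square-and-multiply, entries mod 185:
Q^1 = [[1,1],[1,0]]
Q^2 = (Q^1)² = [[2,1],[1,1]]
Q^4 = (Q^2)² = [[5,3],[3,2]]
Q^9 = (Q^4)²·Q = [[55,34],[34,21]]
Q^18 = (Q^9)² = [[111,179],[179,117]]
Q^36 = (Q^18)² = [[147,112],[112,35]]
Q^72 = (Q^36)² = [[113,34],[34,79]]
Q^144 = (Q^72)² = [[50,53],[53,182]]
Q^288 = (Q^144)² = [[129,86],[86,43]]
F_288 mod 185 = Q^288[0][1] = 86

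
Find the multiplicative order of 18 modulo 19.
2

19 is prime, so ord(18) divides φ(19) = 18.
Divisors of 18: 1, 2, 3, 6, 9, 18.
Repeated squaring: 18^1 ≡ 18, 18^2 ≡ 1, 18^4 ≡ 1, 18^8 ≡ 1, 18^16 ≡ 1 (mod 19).
Test 18^d mod 19 for each divisor d in increasing order:
18^1 ≡ 18
18^2 ≡ 1  ← first divisor giving 1
The order is 2.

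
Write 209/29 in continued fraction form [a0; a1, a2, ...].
[7; 4, 1, 5]

Euclidean algorithm steps:
209 = 7 × 29 + 6
29 = 4 × 6 + 5
6 = 1 × 5 + 1
5 = 5 × 1 + 0
Continued fraction: [7; 4, 1, 5]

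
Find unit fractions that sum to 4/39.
1/10 + 1/390

Greedy algorithm:
4/39: ceiling(39/4) = 10, use 1/10
1/390: ceiling(390/1) = 390, use 1/390
Result: 4/39 = 1/10 + 1/390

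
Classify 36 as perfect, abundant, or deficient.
abundant

Proper divisors of 36: sum = 1 + 2 + 3 + 4 + 6 + 9 + 12 + 18 = 55
Since 55 > 36, 36 is abundant.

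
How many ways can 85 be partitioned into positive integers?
30167357

p(n) counts ways to write n as a sum of positive integers (order ignored).
Euler's pentagonal recurrence: p(k) = p(k-1) + p(k-2) - p(k-5) - p(k-7) + p(k-12) + p(k-15) - ... (offsets j(3j∓1)/2, signs ++--, p(0)=1, p(<0)=0).
DP table for k = 0..84: p(0)=1, p(1)=1, p(2)=2, p(3)=3, p(4)=5, p(5)=7, p(6)=11, p(7)=15, p(8)=22, p(9)=30, p(10)=42, p(11)=56, p(12)=77, p(13)=101, p(14)=135, p(15)=176, p(16)=231, p(17)=297, p(18)=385, p(19)=490, p(20)=627, p(21)=792, p(22)=1002, p(23)=1255, p(24)=1575, p(25)=1958, p(26)=2436, p(27)=3010, p(28)=3718, p(29)=4565, p(30)=5604, p(31)=6842, p(32)=8349, p(33)=10143, p(34)=12310, p(35)=14883, p(36)=17977, p(37)=21637, p(38)=26015, p(39)=31185, p(40)=37338, p(41)=44583, p(42)=53174, p(43)=63261, p(44)=75175, p(45)=89134, p(46)=105558, p(47)=124754, p(48)=147273, p(49)=173525, p(50)=204226, p(51)=239943, p(52)=281589, p(53)=329931, p(54)=386155, p(55)=451276, p(56)=526823, p(57)=614154, p(58)=715220, p(59)=831820, p(60)=966467, p(61)=1121505, p(62)=1300156, p(63)=1505499, p(64)=1741630, p(65)=2012558, p(66)=2323520, p(67)=2679689, p(68)=3087735, p(69)=3554345, p(70)=4087968, p(71)=4697205, p(72)=5392783, p(73)=6185689, p(74)=7089500, p(75)=8118264, p(76)=9289091, p(77)=10619863, p(78)=12132164, p(79)=13848650, p(80)=15796476, p(81)=18004327, p(82)=20506255, p(83)=23338469, p(84)=26543660.
Final step: p(85) = p(84) + p(83) - p(80) - p(78) + p(73) + p(70) - p(63) - p(59) + p(50) + p(45) - p(34) - p(28) + p(15) + p(8)
= 26543660 + 23338469 - 15796476 - 12132164 + 6185689 + 4087968 - 1505499 - 831820 + 204226 + 89134 - 12310 - 3718 + 176 + 22
= 30167357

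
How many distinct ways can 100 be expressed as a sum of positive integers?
190569292

p(n) counts ways to write n as a sum of positive integers (order ignored).
Euler's pentagonal recurrence: p(k) = p(k-1) + p(k-2) - p(k-5) - p(k-7) + p(k-12) + p(k-15) - ... (offsets j(3j∓1)/2, signs ++--, p(0)=1, p(<0)=0).
DP table for k = 0..99: p(0)=1, p(1)=1, p(2)=2, p(3)=3, p(4)=5, p(5)=7, p(6)=11, p(7)=15, p(8)=22, p(9)=30, p(10)=42, p(11)=56, p(12)=77, p(13)=101, p(14)=135, p(15)=176, p(16)=231, p(17)=297, p(18)=385, p(19)=490, p(20)=627, p(21)=792, p(22)=1002, p(23)=1255, p(24)=1575, p(25)=1958, p(26)=2436, p(27)=3010, p(28)=3718, p(29)=4565, p(30)=5604, p(31)=6842, p(32)=8349, p(33)=10143, p(34)=12310, p(35)=14883, p(36)=17977, p(37)=21637, p(38)=26015, p(39)=31185, p(40)=37338, p(41)=44583, p(42)=53174, p(43)=63261, p(44)=75175, p(45)=89134, p(46)=105558, p(47)=124754, p(48)=147273, p(49)=173525, p(50)=204226, p(51)=239943, p(52)=281589, p(53)=329931, p(54)=386155, p(55)=451276, p(56)=526823, p(57)=614154, p(58)=715220, p(59)=831820, p(60)=966467, p(61)=1121505, p(62)=1300156, p(63)=1505499, p(64)=1741630, p(65)=2012558, p(66)=2323520, p(67)=2679689, p(68)=3087735, p(69)=3554345, p(70)=4087968, p(71)=4697205, p(72)=5392783, p(73)=6185689, p(74)=7089500, p(75)=8118264, p(76)=9289091, p(77)=10619863, p(78)=12132164, p(79)=13848650, p(80)=15796476, p(81)=18004327, p(82)=20506255, p(83)=23338469, p(84)=26543660, p(85)=30167357, p(86)=34262962, p(87)=38887673, p(88)=44108109, p(89)=49995925, p(90)=56634173, p(91)=64112359, p(92)=72533807, p(93)=82010177, p(94)=92669720, p(95)=104651419, p(96)=118114304, p(97)=133230930, p(98)=150198136, p(99)=169229875.
Final step: p(100) = p(99) + p(98) - p(95) - p(93) + p(88) + p(85) - p(78) - p(74) + p(65) + p(60) - p(49) - p(43) + p(30) + p(23) - p(8) - p(0)
= 169229875 + 150198136 - 104651419 - 82010177 + 44108109 + 30167357 - 12132164 - 7089500 + 2012558 + 966467 - 173525 - 63261 + 5604 + 1255 - 22 - 1
= 190569292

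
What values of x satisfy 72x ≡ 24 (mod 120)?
x ≡ 2 (mod 5)

gcd(72, 120) = 24, which divides 24, so solutions exist.
Divide through by 24: 3x ≡ 1 (mod 5).
Find 3^(-1) mod 5 by the extended Euclidean algorithm:
5 = 1 × 3 + 2  ⟹  2 = (1)·5 + (-1)·3
3 = 1 × 2 + 1  ⟹  1 = (-1)·5 + (2)·3
So (2)·3 ≡ 1 (mod 5), i.e. 3^(-1) ≡ 2 (mod 5).
x ≡ 2 × 1 = 2 ≡ 2 (mod 5).
Check: 72 × 2 = 144 ≡ 24 (mod 120).
x ≡ 2 (mod 5), giving 24 solutions mod 120.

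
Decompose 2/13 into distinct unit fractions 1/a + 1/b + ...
1/7 + 1/91

Greedy algorithm:
2/13: ceiling(13/2) = 7, use 1/7
1/91: ceiling(91/1) = 91, use 1/91
Result: 2/13 = 1/7 + 1/91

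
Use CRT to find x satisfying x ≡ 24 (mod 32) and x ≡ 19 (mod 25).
344

Using Chinese Remainder Theorem:
M = 32 × 25 = 800
M1 = 25, M2 = 32
y1 = 25^(-1) mod 32 = 9
y2 = 32^(-1) mod 25 = 18
x = (24×25×9 + 19×32×18) mod 800 = 344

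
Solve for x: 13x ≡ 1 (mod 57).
22

gcd(13, 57) = 1, so the inverse exists.
Extended Euclidean algorithm on (57, 13):
57 = 4 × 13 + 5  ⟹  5 = (1)·57 + (-4)·13
13 = 2 × 5 + 3  ⟹  3 = (-2)·57 + (9)·13
5 = 1 × 3 + 2  ⟹  2 = (3)·57 + (-13)·13
3 = 1 × 2 + 1  ⟹  1 = (-5)·57 + (22)·13
So (22)·13 ≡ 1 (mod 57), i.e. 13^(-1) ≡ 22 (mod 57).
Check: 13 × 22 = 286 ≡ 1 (mod 57)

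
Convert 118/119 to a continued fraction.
[0; 1, 118]

Euclidean algorithm steps:
118 = 0 × 119 + 118
119 = 1 × 118 + 1
118 = 118 × 1 + 0
Continued fraction: [0; 1, 118]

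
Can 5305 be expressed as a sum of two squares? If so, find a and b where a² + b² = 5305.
11² + 72² (a=11, b=72)

Factorization: 5305 = 5 × 1061
By Fermat: n is sum of two squares iff every prime p ≡ 3 (mod 4) appears to even power.
All primes ≡ 3 (mod 4) appear to even power.
Search a = 0, 1, 2, … for 5305 - a² a perfect square: first hit at a = 11: 5305 - 121 = 5184 = 72².
5305 = 11² + 72² = 121 + 5184 ✓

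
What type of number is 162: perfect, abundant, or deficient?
abundant

Proper divisors of 162: sum = 1 + 2 + 3 + 6 + 9 + 18 + 27 + 54 + 81 = 201
Since 201 > 162, 162 is abundant.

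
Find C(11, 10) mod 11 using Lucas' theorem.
0

Using Lucas' theorem:
Write n=11 and k=10 in base 11:
n in base 11: [1, 0]
k in base 11: [0, 10]
C(11,10) mod 11 = ∏ C(n_i, k_i) mod 11
Digit binomials (mod 11): C(1,0) = 1; C(0,10) = 0 (k_i > n_i)
Product: 1 × 0 = 0 ≡ 0 (mod 11)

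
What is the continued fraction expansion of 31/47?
[0; 1, 1, 1, 15]

Euclidean algorithm steps:
31 = 0 × 47 + 31
47 = 1 × 31 + 16
31 = 1 × 16 + 15
16 = 1 × 15 + 1
15 = 15 × 1 + 0
Continued fraction: [0; 1, 1, 1, 15]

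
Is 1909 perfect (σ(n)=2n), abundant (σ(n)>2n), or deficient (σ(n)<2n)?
deficient

Proper divisors of 1909: sum = 1 + 23 + 83 = 107
Since 107 < 1909, 1909 is deficient.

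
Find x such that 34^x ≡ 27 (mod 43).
33

Baby-step giant-step with step n = ⌈√43⌉ = 7.
Baby steps 34^j mod 43 (j:value) for j=0..6: 0:1, 1:34, 2:38, 3:2, 4:25, 5:33, 6:4.
Giant-step multiplier: 34^(-7) ≡ 34^(42-7) = 34^35 ≡ 37 (mod 43).
Giant steps γ_i = 27·37^i mod 43: γ_0=27, γ_1=10, γ_2=26, γ_3=16, γ_4=33 (in table at j=5).
x = i·n + j = 4·7 + 5 = 33.
Check: 34^33 ≡ 27 (mod 43).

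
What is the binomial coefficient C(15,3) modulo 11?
4

Using Lucas' theorem:
Write n=15 and k=3 in base 11:
n in base 11: [1, 4]
k in base 11: [0, 3]
C(15,3) mod 11 = ∏ C(n_i, k_i) mod 11
Digit binomials (mod 11): C(1,0) = 1; C(4,3) = 4
Product: 1 × 4 = 4 ≡ 4 (mod 11)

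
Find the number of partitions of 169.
250438925115

p(n) counts ways to write n as a sum of positive integers (order ignored).
Euler's pentagonal recurrence: p(k) = p(k-1) + p(k-2) - p(k-5) - p(k-7) + p(k-12) + p(k-15) - ... (offsets j(3j∓1)/2, signs ++--, p(0)=1, p(<0)=0).
DP table for k = 0..168: p(0)=1, p(1)=1, p(2)=2, p(3)=3, p(4)=5, p(5)=7, p(6)=11, p(7)=15, p(8)=22, p(9)=30, p(10)=42, p(11)=56, p(12)=77, p(13)=101, p(14)=135, p(15)=176, p(16)=231, p(17)=297, p(18)=385, p(19)=490, p(20)=627, p(21)=792, p(22)=1002, p(23)=1255, p(24)=1575, p(25)=1958, p(26)=2436, p(27)=3010, p(28)=3718, p(29)=4565, p(30)=5604, p(31)=6842, p(32)=8349, p(33)=10143, p(34)=12310, p(35)=14883, p(36)=17977, p(37)=21637, p(38)=26015, p(39)=31185, p(40)=37338, p(41)=44583, p(42)=53174, p(43)=63261, p(44)=75175, p(45)=89134, p(46)=105558, p(47)=124754, p(48)=147273, p(49)=173525, p(50)=204226, p(51)=239943, p(52)=281589, p(53)=329931, p(54)=386155, p(55)=451276, p(56)=526823, p(57)=614154, p(58)=715220, p(59)=831820, p(60)=966467, p(61)=1121505, p(62)=1300156, p(63)=1505499, p(64)=1741630, p(65)=2012558, p(66)=2323520, p(67)=2679689, p(68)=3087735, p(69)=3554345, p(70)=4087968, p(71)=4697205, p(72)=5392783, p(73)=6185689, p(74)=7089500, p(75)=8118264, p(76)=9289091, p(77)=10619863, p(78)=12132164, p(79)=13848650, p(80)=15796476, p(81)=18004327, p(82)=20506255, p(83)=23338469, p(84)=26543660, p(85)=30167357, p(86)=34262962, p(87)=38887673, p(88)=44108109, p(89)=49995925, p(90)=56634173, p(91)=64112359, p(92)=72533807, p(93)=82010177, p(94)=92669720, p(95)=104651419, p(96)=118114304, p(97)=133230930, p(98)=150198136, p(99)=169229875, p(100)=190569292, p(101)=214481126, p(102)=241265379, p(103)=271248950, p(104)=304801365, p(105)=342325709, p(106)=384276336, p(107)=431149389, p(108)=483502844, p(109)=541946240, p(110)=607163746, p(111)=679903203, p(112)=761002156, p(113)=851376628, p(114)=952050665, p(115)=1064144451, p(116)=1188908248, p(117)=1327710076, p(118)=1482074143, p(119)=1653668665, p(120)=1844349560, p(121)=2056148051, p(122)=2291320912, p(123)=2552338241, p(124)=2841940500, p(125)=3163127352, p(126)=3519222692, p(127)=3913864295, p(128)=4351078600, p(129)=4835271870, p(130)=5371315400, p(131)=5964539504, p(132)=6620830889, p(133)=7346629512, p(134)=8149040695, p(135)=9035836076, p(136)=10015581680, p(137)=11097645016, p(138)=12292341831, p(139)=13610949895, p(140)=15065878135, p(141)=16670689208, p(142)=18440293320, p(143)=20390982757, p(144)=22540654445, p(145)=24908858009, p(146)=27517052599, p(147)=30388671978, p(148)=33549419497, p(149)=37027355200, p(150)=40853235313, p(151)=45060624582, p(152)=49686288421, p(153)=54770336324, p(154)=60356673280, p(155)=66493182097, p(156)=73232243759, p(157)=80630964769, p(158)=88751778802, p(159)=97662728555, p(160)=107438159466, p(161)=118159068427, p(162)=129913904637, p(163)=142798995930, p(164)=156919475295, p(165)=172389800255, p(166)=189334822579, p(167)=207890420102, p(168)=228204732751.
Final step: p(169) = p(168) + p(167) - p(164) - p(162) + p(157) + p(154) - p(147) - p(143) + p(134) + p(129) - p(118) - p(112) + p(99) + p(92) - p(77) - p(69) + p(52) + p(43) - p(24) - p(14)
= 228204732751 + 207890420102 - 156919475295 - 129913904637 + 80630964769 + 60356673280 - 30388671978 - 20390982757 + 8149040695 + 4835271870 - 1482074143 - 761002156 + 169229875 + 72533807 - 10619863 - 3554345 + 281589 + 63261 - 1575 - 135
= 250438925115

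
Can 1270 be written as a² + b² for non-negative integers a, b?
Not possible

Factorization: 1270 = 2 × 5 × 127
By Fermat: n is sum of two squares iff every prime p ≡ 3 (mod 4) appears to even power.
Prime(s) ≡ 3 (mod 4) with odd exponent: [(127, 1)]
Therefore 1270 cannot be expressed as a² + b².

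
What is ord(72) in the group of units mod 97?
48

97 is prime, so ord(72) divides φ(97) = 96.
Divisors of 96: 1, 2, 3, 4, 6, 8, 12, 16, 24, 32, 48, 96.
Repeated squaring: 72^1 ≡ 72, 72^2 ≡ 43, 72^4 ≡ 6, 72^8 ≡ 36, 72^16 ≡ 35, 72^32 ≡ 61, 72^64 ≡ 35 (mod 97).
Test 72^d mod 97 for each divisor d in increasing order:
72^1 ≡ 72
72^2 ≡ 43
72^3 = 72^2·72^1 ≡ 89
72^4 ≡ 6
72^6 = 72^4·72^2 ≡ 64
72^8 ≡ 36
72^12 = 72^8·72^4 ≡ 22
72^16 ≡ 35
72^24 = 72^16·72^8 ≡ 96
72^32 ≡ 61
72^48 = 72^32·72^16 ≡ 1  ← first divisor giving 1
The order is 48.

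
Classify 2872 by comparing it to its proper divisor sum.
deficient

Proper divisors of 2872: sum = 1 + 2 + 4 + 8 + 359 + 718 + 1436 = 2528
Since 2528 < 2872, 2872 is deficient.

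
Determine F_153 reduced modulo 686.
468

Matrix identity: Q^n = [[F_(n+1), F_n], [F_n, F_(n-1)]] with Q = [[1,1],[1,0]].
n = 153 = 10011001₂. Square-and-multiply, entries mod 686:
Q^1 = [[1,1],[1,0]]
Q^2 = (Q^1)² = [[2,1],[1,1]]
Q^4 = (Q^2)² = [[5,3],[3,2]]
Q^9 = (Q^4)²·Q = [[55,34],[34,21]]
Q^19 = (Q^9)²·Q = [[591,65],[65,526]]
Q^38 = (Q^19)² = [[216,575],[575,327]]
Q^76 = (Q^38)² = [[667,95],[95,572]]
Q^153 = (Q^76)²·Q = [[181,468],[468,399]]
F_153 mod 686 = Q^153[0][1] = 468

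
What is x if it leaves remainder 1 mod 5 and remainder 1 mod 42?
1

Using Chinese Remainder Theorem:
M = 5 × 42 = 210
M1 = 42, M2 = 5
y1 = 42^(-1) mod 5 = 3
y2 = 5^(-1) mod 42 = 17
x = (1×42×3 + 1×5×17) mod 210 = 1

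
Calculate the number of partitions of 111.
679903203

p(n) counts ways to write n as a sum of positive integers (order ignored).
Euler's pentagonal recurrence: p(k) = p(k-1) + p(k-2) - p(k-5) - p(k-7) + p(k-12) + p(k-15) - ... (offsets j(3j∓1)/2, signs ++--, p(0)=1, p(<0)=0).
DP table for k = 0..110: p(0)=1, p(1)=1, p(2)=2, p(3)=3, p(4)=5, p(5)=7, p(6)=11, p(7)=15, p(8)=22, p(9)=30, p(10)=42, p(11)=56, p(12)=77, p(13)=101, p(14)=135, p(15)=176, p(16)=231, p(17)=297, p(18)=385, p(19)=490, p(20)=627, p(21)=792, p(22)=1002, p(23)=1255, p(24)=1575, p(25)=1958, p(26)=2436, p(27)=3010, p(28)=3718, p(29)=4565, p(30)=5604, p(31)=6842, p(32)=8349, p(33)=10143, p(34)=12310, p(35)=14883, p(36)=17977, p(37)=21637, p(38)=26015, p(39)=31185, p(40)=37338, p(41)=44583, p(42)=53174, p(43)=63261, p(44)=75175, p(45)=89134, p(46)=105558, p(47)=124754, p(48)=147273, p(49)=173525, p(50)=204226, p(51)=239943, p(52)=281589, p(53)=329931, p(54)=386155, p(55)=451276, p(56)=526823, p(57)=614154, p(58)=715220, p(59)=831820, p(60)=966467, p(61)=1121505, p(62)=1300156, p(63)=1505499, p(64)=1741630, p(65)=2012558, p(66)=2323520, p(67)=2679689, p(68)=3087735, p(69)=3554345, p(70)=4087968, p(71)=4697205, p(72)=5392783, p(73)=6185689, p(74)=7089500, p(75)=8118264, p(76)=9289091, p(77)=10619863, p(78)=12132164, p(79)=13848650, p(80)=15796476, p(81)=18004327, p(82)=20506255, p(83)=23338469, p(84)=26543660, p(85)=30167357, p(86)=34262962, p(87)=38887673, p(88)=44108109, p(89)=49995925, p(90)=56634173, p(91)=64112359, p(92)=72533807, p(93)=82010177, p(94)=92669720, p(95)=104651419, p(96)=118114304, p(97)=133230930, p(98)=150198136, p(99)=169229875, p(100)=190569292, p(101)=214481126, p(102)=241265379, p(103)=271248950, p(104)=304801365, p(105)=342325709, p(106)=384276336, p(107)=431149389, p(108)=483502844, p(109)=541946240, p(110)=607163746.
Final step: p(111) = p(110) + p(109) - p(106) - p(104) + p(99) + p(96) - p(89) - p(85) + p(76) + p(71) - p(60) - p(54) + p(41) + p(34) - p(19) - p(11)
= 607163746 + 541946240 - 384276336 - 304801365 + 169229875 + 118114304 - 49995925 - 30167357 + 9289091 + 4697205 - 966467 - 386155 + 44583 + 12310 - 490 - 56
= 679903203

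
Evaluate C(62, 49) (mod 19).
0

Using Lucas' theorem:
Write n=62 and k=49 in base 19:
n in base 19: [3, 5]
k in base 19: [2, 11]
C(62,49) mod 19 = ∏ C(n_i, k_i) mod 19
Digit binomials (mod 19): C(3,2) = 3; C(5,11) = 0 (k_i > n_i)
Product: 3 × 0 = 0 ≡ 0 (mod 19)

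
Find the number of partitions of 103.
271248950

p(n) counts ways to write n as a sum of positive integers (order ignored).
Euler's pentagonal recurrence: p(k) = p(k-1) + p(k-2) - p(k-5) - p(k-7) + p(k-12) + p(k-15) - ... (offsets j(3j∓1)/2, signs ++--, p(0)=1, p(<0)=0).
DP table for k = 0..102: p(0)=1, p(1)=1, p(2)=2, p(3)=3, p(4)=5, p(5)=7, p(6)=11, p(7)=15, p(8)=22, p(9)=30, p(10)=42, p(11)=56, p(12)=77, p(13)=101, p(14)=135, p(15)=176, p(16)=231, p(17)=297, p(18)=385, p(19)=490, p(20)=627, p(21)=792, p(22)=1002, p(23)=1255, p(24)=1575, p(25)=1958, p(26)=2436, p(27)=3010, p(28)=3718, p(29)=4565, p(30)=5604, p(31)=6842, p(32)=8349, p(33)=10143, p(34)=12310, p(35)=14883, p(36)=17977, p(37)=21637, p(38)=26015, p(39)=31185, p(40)=37338, p(41)=44583, p(42)=53174, p(43)=63261, p(44)=75175, p(45)=89134, p(46)=105558, p(47)=124754, p(48)=147273, p(49)=173525, p(50)=204226, p(51)=239943, p(52)=281589, p(53)=329931, p(54)=386155, p(55)=451276, p(56)=526823, p(57)=614154, p(58)=715220, p(59)=831820, p(60)=966467, p(61)=1121505, p(62)=1300156, p(63)=1505499, p(64)=1741630, p(65)=2012558, p(66)=2323520, p(67)=2679689, p(68)=3087735, p(69)=3554345, p(70)=4087968, p(71)=4697205, p(72)=5392783, p(73)=6185689, p(74)=7089500, p(75)=8118264, p(76)=9289091, p(77)=10619863, p(78)=12132164, p(79)=13848650, p(80)=15796476, p(81)=18004327, p(82)=20506255, p(83)=23338469, p(84)=26543660, p(85)=30167357, p(86)=34262962, p(87)=38887673, p(88)=44108109, p(89)=49995925, p(90)=56634173, p(91)=64112359, p(92)=72533807, p(93)=82010177, p(94)=92669720, p(95)=104651419, p(96)=118114304, p(97)=133230930, p(98)=150198136, p(99)=169229875, p(100)=190569292, p(101)=214481126, p(102)=241265379.
Final step: p(103) = p(102) + p(101) - p(98) - p(96) + p(91) + p(88) - p(81) - p(77) + p(68) + p(63) - p(52) - p(46) + p(33) + p(26) - p(11) - p(3)
= 241265379 + 214481126 - 150198136 - 118114304 + 64112359 + 44108109 - 18004327 - 10619863 + 3087735 + 1505499 - 281589 - 105558 + 10143 + 2436 - 56 - 3
= 271248950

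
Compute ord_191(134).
95

191 is prime, so ord(134) divides φ(191) = 190.
Divisors of 190: 1, 2, 5, 10, 19, 38, 95, 190.
Repeated squaring: 134^1 ≡ 134, 134^2 ≡ 2, 134^4 ≡ 4, 134^8 ≡ 16, 134^16 ≡ 65, 134^32 ≡ 23, 134^64 ≡ 147, 134^128 ≡ 26 (mod 191).
Test 134^d mod 191 for each divisor d in increasing order:
134^1 ≡ 134
134^2 ≡ 2
134^5 = 134^4·134^1 ≡ 154
134^10 = 134^8·134^2 ≡ 32
134^19 = 134^16·134^2·134^1 ≡ 39
134^38 = 134^32·134^4·134^2 ≡ 184
134^95 = 134^64·134^16·134^8·134^4·134^2·134^1 ≡ 1  ← first divisor giving 1
The order is 95.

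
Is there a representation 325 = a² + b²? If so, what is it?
1² + 18² (a=1, b=18)

Factorization: 325 = 5^2 × 13
By Fermat: n is sum of two squares iff every prime p ≡ 3 (mod 4) appears to even power.
All primes ≡ 3 (mod 4) appear to even power.
Search a = 0, 1, 2, … for 325 - a² a perfect square: first hit at a = 1: 325 - 1 = 324 = 18².
325 = 1² + 18² = 1 + 324 ✓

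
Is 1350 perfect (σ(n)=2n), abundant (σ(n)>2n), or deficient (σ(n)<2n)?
abundant

Proper divisors of 1350: sum = 1 + 2 + 3 + 5 + 6 + 9 + 10 + 15 + ... + 225 + 270 + 450 + 675 (23 divisors) = 2370
Since 2370 > 1350, 1350 is abundant.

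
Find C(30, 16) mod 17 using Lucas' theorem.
0

Using Lucas' theorem:
Write n=30 and k=16 in base 17:
n in base 17: [1, 13]
k in base 17: [0, 16]
C(30,16) mod 17 = ∏ C(n_i, k_i) mod 17
Digit binomials (mod 17): C(1,0) = 1; C(13,16) = 0 (k_i > n_i)
Product: 1 × 0 = 0 ≡ 0 (mod 17)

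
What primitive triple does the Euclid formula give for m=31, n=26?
(285, 1612, 1637)

Euclid's formula: a = m² - n², b = 2mn, c = m² + n²
m = 31, n = 26
a = 31² - 26² = 961 - 676 = 285
b = 2 × 31 × 26 = 1612
c = 31² + 26² = 961 + 676 = 1637
Verification: 285² + 1612² = 81225 + 2598544 = 2679769 = 1637² ✓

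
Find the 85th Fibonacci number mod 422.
1

Matrix identity: Q^n = [[F_(n+1), F_n], [F_n, F_(n-1)]] with Q = [[1,1],[1,0]].
n = 85 = 1010101₂. Square-and-multiply, entries mod 422:
Q^1 = [[1,1],[1,0]]
Q^2 = (Q^1)² = [[2,1],[1,1]]
Q^5 = (Q^2)²·Q = [[8,5],[5,3]]
Q^10 = (Q^5)² = [[89,55],[55,34]]
Q^21 = (Q^10)²·Q = [[409,396],[396,13]]
Q^42 = (Q^21)² = [[1,0],[0,1]]
Q^85 = (Q^42)²·Q = [[1,1],[1,0]]
F_85 mod 422 = Q^85[0][1] = 1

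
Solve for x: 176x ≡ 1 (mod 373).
142

gcd(176, 373) = 1, so the inverse exists.
Extended Euclidean algorithm on (373, 176):
373 = 2 × 176 + 21  ⟹  21 = (1)·373 + (-2)·176
176 = 8 × 21 + 8  ⟹  8 = (-8)·373 + (17)·176
21 = 2 × 8 + 5  ⟹  5 = (17)·373 + (-36)·176
8 = 1 × 5 + 3  ⟹  3 = (-25)·373 + (53)·176
5 = 1 × 3 + 2  ⟹  2 = (42)·373 + (-89)·176
3 = 1 × 2 + 1  ⟹  1 = (-67)·373 + (142)·176
So (142)·176 ≡ 1 (mod 373), i.e. 176^(-1) ≡ 142 (mod 373).
Check: 176 × 142 = 24992 ≡ 1 (mod 373)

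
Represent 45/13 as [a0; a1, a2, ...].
[3; 2, 6]

Euclidean algorithm steps:
45 = 3 × 13 + 6
13 = 2 × 6 + 1
6 = 6 × 1 + 0
Continued fraction: [3; 2, 6]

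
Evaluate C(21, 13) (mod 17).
0

Using Lucas' theorem:
Write n=21 and k=13 in base 17:
n in base 17: [1, 4]
k in base 17: [0, 13]
C(21,13) mod 17 = ∏ C(n_i, k_i) mod 17
Digit binomials (mod 17): C(1,0) = 1; C(4,13) = 0 (k_i > n_i)
Product: 1 × 0 = 0 ≡ 0 (mod 17)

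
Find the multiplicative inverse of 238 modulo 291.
280

gcd(238, 291) = 1, so the inverse exists.
Extended Euclidean algorithm on (291, 238):
291 = 1 × 238 + 53  ⟹  53 = (1)·291 + (-1)·238
238 = 4 × 53 + 26  ⟹  26 = (-4)·291 + (5)·238
53 = 2 × 26 + 1  ⟹  1 = (9)·291 + (-11)·238
So (-11)·238 ≡ 1 (mod 291), i.e. 238^(-1) ≡ -11 ≡ 280 (mod 291).
Check: 238 × 280 = 66640 ≡ 1 (mod 291)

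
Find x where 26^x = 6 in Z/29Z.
18

Baby-step giant-step with step n = ⌈√29⌉ = 6.
Baby steps 26^j mod 29 (j:value) for j=0..5: 0:1, 1:26, 2:9, 3:2, 4:23, 5:18.
Giant-step multiplier: 26^(-6) ≡ 26^(28-6) = 26^22 ≡ 22 (mod 29).
Giant steps γ_i = 6·22^i mod 29: γ_0=6, γ_1=16, γ_2=4, γ_3=1 (in table at j=0).
x = i·n + j = 3·6 + 0 = 18.
Check: 26^18 ≡ 6 (mod 29).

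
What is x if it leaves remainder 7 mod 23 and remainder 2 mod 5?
7

Using Chinese Remainder Theorem:
M = 23 × 5 = 115
M1 = 5, M2 = 23
y1 = 5^(-1) mod 23 = 14
y2 = 23^(-1) mod 5 = 2
x = (7×5×14 + 2×23×2) mod 115 = 7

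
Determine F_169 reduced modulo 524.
365

Matrix identity: Q^n = [[F_(n+1), F_n], [F_n, F_(n-1)]] with Q = [[1,1],[1,0]].
n = 169 = 10101001₂. Square-and-multiply, entries mod 524:
Q^1 = [[1,1],[1,0]]
Q^2 = (Q^1)² = [[2,1],[1,1]]
Q^5 = (Q^2)²·Q = [[8,5],[5,3]]
Q^10 = (Q^5)² = [[89,55],[55,34]]
Q^21 = (Q^10)²·Q = [[419,466],[466,477]]
Q^42 = (Q^21)² = [[241,432],[432,333]]
Q^84 = (Q^42)² = [[521,116],[116,405]]
Q^169 = (Q^84)²·Q = [[361,365],[365,520]]
F_169 mod 524 = Q^169[0][1] = 365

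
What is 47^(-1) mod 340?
123

gcd(47, 340) = 1, so the inverse exists.
Extended Euclidean algorithm on (340, 47):
340 = 7 × 47 + 11  ⟹  11 = (1)·340 + (-7)·47
47 = 4 × 11 + 3  ⟹  3 = (-4)·340 + (29)·47
11 = 3 × 3 + 2  ⟹  2 = (13)·340 + (-94)·47
3 = 1 × 2 + 1  ⟹  1 = (-17)·340 + (123)·47
So (123)·47 ≡ 1 (mod 340), i.e. 47^(-1) ≡ 123 (mod 340).
Check: 47 × 123 = 5781 ≡ 1 (mod 340)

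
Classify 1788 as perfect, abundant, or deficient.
abundant

Proper divisors of 1788: sum = 1 + 2 + 3 + 4 + 6 + 12 + 149 + 298 + 447 + 596 + 894 = 2412
Since 2412 > 1788, 1788 is abundant.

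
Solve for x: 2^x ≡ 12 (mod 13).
6

Baby-step giant-step with step n = ⌈√13⌉ = 4.
Baby steps 2^j mod 13 (j:value) for j=0..3: 0:1, 1:2, 2:4, 3:8.
Giant-step multiplier: 2^(-4) ≡ 2^(12-4) = 2^8 ≡ 9 (mod 13).
Giant steps γ_i = 12·9^i mod 13: γ_0=12, γ_1=4 (in table at j=2).
x = i·n + j = 1·4 + 2 = 6.
Check: 2^6 ≡ 12 (mod 13).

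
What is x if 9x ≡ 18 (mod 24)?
x ≡ 2 (mod 8)

gcd(9, 24) = 3, which divides 18, so solutions exist.
Divide through by 3: 3x ≡ 6 (mod 8).
Find 3^(-1) mod 8 by the extended Euclidean algorithm:
8 = 2 × 3 + 2  ⟹  2 = (1)·8 + (-2)·3
3 = 1 × 2 + 1  ⟹  1 = (-1)·8 + (3)·3
So (3)·3 ≡ 1 (mod 8), i.e. 3^(-1) ≡ 3 (mod 8).
x ≡ 3 × 6 = 18 ≡ 2 (mod 8).
Check: 9 × 2 = 18 ≡ 18 (mod 24).
x ≡ 2 (mod 8), giving 3 solutions mod 24.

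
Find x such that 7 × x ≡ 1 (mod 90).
13

gcd(7, 90) = 1, so the inverse exists.
Extended Euclidean algorithm on (90, 7):
90 = 12 × 7 + 6  ⟹  6 = (1)·90 + (-12)·7
7 = 1 × 6 + 1  ⟹  1 = (-1)·90 + (13)·7
So (13)·7 ≡ 1 (mod 90), i.e. 7^(-1) ≡ 13 (mod 90).
Check: 7 × 13 = 91 ≡ 1 (mod 90)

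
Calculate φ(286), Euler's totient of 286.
120

286 = 2 × 11 × 13
φ(n) = n × ∏(1 - 1/p) for each prime p dividing n
φ(286) = 286 × (1 - 1/2) × (1 - 1/11) × (1 - 1/13) = 120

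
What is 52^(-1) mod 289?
239

gcd(52, 289) = 1, so the inverse exists.
Extended Euclidean algorithm on (289, 52):
289 = 5 × 52 + 29  ⟹  29 = (1)·289 + (-5)·52
52 = 1 × 29 + 23  ⟹  23 = (-1)·289 + (6)·52
29 = 1 × 23 + 6  ⟹  6 = (2)·289 + (-11)·52
23 = 3 × 6 + 5  ⟹  5 = (-7)·289 + (39)·52
6 = 1 × 5 + 1  ⟹  1 = (9)·289 + (-50)·52
So (-50)·52 ≡ 1 (mod 289), i.e. 52^(-1) ≡ -50 ≡ 239 (mod 289).
Check: 52 × 239 = 12428 ≡ 1 (mod 289)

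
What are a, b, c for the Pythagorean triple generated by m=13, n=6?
(133, 156, 205)

Euclid's formula: a = m² - n², b = 2mn, c = m² + n²
m = 13, n = 6
a = 13² - 6² = 169 - 36 = 133
b = 2 × 13 × 6 = 156
c = 13² + 6² = 169 + 36 = 205
Verification: 133² + 156² = 17689 + 24336 = 42025 = 205² ✓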